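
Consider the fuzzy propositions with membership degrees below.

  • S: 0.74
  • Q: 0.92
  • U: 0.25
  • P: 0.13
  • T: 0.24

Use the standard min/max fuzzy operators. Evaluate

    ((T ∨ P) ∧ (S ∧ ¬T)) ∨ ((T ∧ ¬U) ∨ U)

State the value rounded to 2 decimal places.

0.25

T ∨ P = max(a, b) on (0.24, 0.13) = 0.24
¬T = 1 − 0.24 = 0.76
S ∧ ¬T = min(a, b) on (0.74, 0.76) = 0.74
(T ∨ P) ∧ (S ∧ ¬T) = min(a, b) on (0.24, 0.74) = 0.24
¬U = 1 − 0.25 = 0.75
T ∧ ¬U = min(a, b) on (0.24, 0.75) = 0.24
(T ∧ ¬U) ∨ U = max(a, b) on (0.24, 0.25) = 0.25
((T ∨ P) ∧ (S ∧ ¬T)) ∨ ((T ∧ ¬U) ∨ U) = max(a, b) on (0.24, 0.25) = 0.25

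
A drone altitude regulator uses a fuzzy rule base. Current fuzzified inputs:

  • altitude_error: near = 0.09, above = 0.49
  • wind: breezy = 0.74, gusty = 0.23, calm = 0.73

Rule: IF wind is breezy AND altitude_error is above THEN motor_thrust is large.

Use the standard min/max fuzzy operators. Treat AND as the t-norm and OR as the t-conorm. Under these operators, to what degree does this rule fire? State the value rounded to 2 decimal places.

firing strength: breezy=0.74, above=0.49; AND[min(a, b)] → w = 0.49

0.49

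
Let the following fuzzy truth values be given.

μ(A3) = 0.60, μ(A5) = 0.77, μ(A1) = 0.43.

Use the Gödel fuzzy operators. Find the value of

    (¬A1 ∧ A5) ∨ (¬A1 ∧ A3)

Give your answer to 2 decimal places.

¬A1 = 1 − 0.43 = 0.57
¬A1 ∧ A5 = min(a, b) on (0.57, 0.77) = 0.57
¬A1 = 1 − 0.43 = 0.57
¬A1 ∧ A3 = min(a, b) on (0.57, 0.60) = 0.57
(¬A1 ∧ A5) ∨ (¬A1 ∧ A3) = max(a, b) on (0.57, 0.57) = 0.57

0.57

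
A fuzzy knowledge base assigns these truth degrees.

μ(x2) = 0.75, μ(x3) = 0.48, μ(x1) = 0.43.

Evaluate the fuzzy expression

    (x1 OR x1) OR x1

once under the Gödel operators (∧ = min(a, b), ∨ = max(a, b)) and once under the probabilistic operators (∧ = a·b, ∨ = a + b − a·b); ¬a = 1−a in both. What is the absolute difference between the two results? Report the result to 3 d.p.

0.385

Under Gödel:
  x1 OR x1 = max(a, b) on (0.43, 0.43) = 0.43
  (x1 OR x1) OR x1 = max(a, b) on (0.43, 0.43) = 0.43
  → value = 0.4300
Under probabilistic:
  x1 OR x1 = a + b − a·b on (0.4300, 0.4300) = 0.6751
  (x1 OR x1) OR x1 = a + b − a·b on (0.6751, 0.4300) = 0.8148
  → value = 0.8148
|0.4300 − 0.8148| = 0.385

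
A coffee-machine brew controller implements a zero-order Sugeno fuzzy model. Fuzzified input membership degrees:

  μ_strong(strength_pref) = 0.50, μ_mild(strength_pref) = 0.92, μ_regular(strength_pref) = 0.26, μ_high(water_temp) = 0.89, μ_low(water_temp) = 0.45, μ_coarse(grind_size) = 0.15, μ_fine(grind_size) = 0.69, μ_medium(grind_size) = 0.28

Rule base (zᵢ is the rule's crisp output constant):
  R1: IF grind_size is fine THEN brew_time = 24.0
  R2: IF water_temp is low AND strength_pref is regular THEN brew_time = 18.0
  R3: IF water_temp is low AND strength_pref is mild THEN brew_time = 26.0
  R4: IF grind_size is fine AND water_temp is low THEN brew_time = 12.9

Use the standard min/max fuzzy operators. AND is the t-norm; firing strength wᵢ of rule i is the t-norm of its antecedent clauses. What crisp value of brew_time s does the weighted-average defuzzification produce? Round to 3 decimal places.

R1 (z=24.0): fine=0.69 → w = 0.69
R2 (z=18.0): low=0.45, regular=0.26; AND[min(a, b)] → w = 0.26
R3 (z=26.0): low=0.45, mild=0.92; AND[min(a, b)] → w = 0.45
R4 (z=12.9): fine=0.69, low=0.45; AND[min(a, b)] → w = 0.45
Weighted average = (0.69·24.0 + 0.26·18.0 + 0.45·26.0 + 0.45·12.9) / (0.69 + 0.26 + 0.45 + 0.45)
  = 38.7450 / 1.8500 = 20.943

20.943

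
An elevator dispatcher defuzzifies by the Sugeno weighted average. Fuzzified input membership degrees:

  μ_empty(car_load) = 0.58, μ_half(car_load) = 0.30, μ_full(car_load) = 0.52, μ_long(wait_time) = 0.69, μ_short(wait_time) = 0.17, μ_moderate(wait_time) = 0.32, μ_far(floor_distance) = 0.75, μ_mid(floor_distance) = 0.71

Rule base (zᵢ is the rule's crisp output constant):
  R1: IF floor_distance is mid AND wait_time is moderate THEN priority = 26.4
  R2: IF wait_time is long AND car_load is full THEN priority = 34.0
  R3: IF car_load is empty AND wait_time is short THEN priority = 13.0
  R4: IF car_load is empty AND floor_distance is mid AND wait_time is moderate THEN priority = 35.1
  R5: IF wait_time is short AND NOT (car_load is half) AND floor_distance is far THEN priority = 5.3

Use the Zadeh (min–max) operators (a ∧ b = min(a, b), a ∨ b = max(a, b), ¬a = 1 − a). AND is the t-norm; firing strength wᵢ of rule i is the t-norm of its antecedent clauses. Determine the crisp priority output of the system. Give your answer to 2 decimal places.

R1 (z=26.4): mid=0.71, moderate=0.32; AND[min(a, b)] → w = 0.32
R2 (z=34.0): long=0.69, full=0.52; AND[min(a, b)] → w = 0.52
R3 (z=13.0): empty=0.58, short=0.17; AND[min(a, b)] → w = 0.17
R4 (z=35.1): empty=0.58, mid=0.71, moderate=0.32; AND[min(a, b)] → w = 0.32
R5 (z=5.3): short=0.17, ¬half=1−0.30=0.70, far=0.75; AND[min(a, b)] → w = 0.17
Weighted average = (0.32·26.4 + 0.52·34.0 + 0.17·13.0 + 0.32·35.1 + 0.17·5.3) / (0.32 + 0.52 + 0.17 + 0.32 + 0.17)
  = 40.4710 / 1.5000 = 26.98

26.98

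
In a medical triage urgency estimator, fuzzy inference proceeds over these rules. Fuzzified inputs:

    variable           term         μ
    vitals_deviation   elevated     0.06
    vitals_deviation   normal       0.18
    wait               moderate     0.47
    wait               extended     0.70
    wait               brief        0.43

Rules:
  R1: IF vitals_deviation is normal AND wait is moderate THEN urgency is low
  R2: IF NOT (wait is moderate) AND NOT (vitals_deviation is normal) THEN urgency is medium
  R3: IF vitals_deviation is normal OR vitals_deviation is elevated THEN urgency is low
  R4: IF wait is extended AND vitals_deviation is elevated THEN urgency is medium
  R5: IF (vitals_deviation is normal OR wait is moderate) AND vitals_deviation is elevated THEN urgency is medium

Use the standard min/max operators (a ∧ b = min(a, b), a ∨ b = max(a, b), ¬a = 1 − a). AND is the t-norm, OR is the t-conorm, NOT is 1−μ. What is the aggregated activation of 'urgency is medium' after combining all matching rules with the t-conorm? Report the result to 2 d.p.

0.53

R1: normal=0.18, moderate=0.47; AND[min(a, b)] → w = 0.18
R2: ¬moderate=1−0.47=0.53, ¬normal=1−0.18=0.82; AND[min(a, b)] → w = 0.53
R3: normal=0.18, elevated=0.06; OR[max(a, b)] → w = 0.18
R4: extended=0.70, elevated=0.06; AND[min(a, b)] → w = 0.06
R5: (normal=0.18 OR moderate=0.47) = 0.47; AND[min(a, b)] with elevated=0.06 → w = 0.06
Rules with consequent 'medium': {R2, R4, R5} → strengths 0.53, 0.06, 0.06
Aggregate via t-conorm [max(a, b)]: 0.53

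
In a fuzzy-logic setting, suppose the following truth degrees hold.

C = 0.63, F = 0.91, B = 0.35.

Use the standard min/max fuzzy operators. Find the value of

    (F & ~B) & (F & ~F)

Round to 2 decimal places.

~B = 1 − 0.35 = 0.65
F & ~B = min(a, b) on (0.91, 0.65) = 0.65
~F = 1 − 0.91 = 0.09
F & ~F = min(a, b) on (0.91, 0.09) = 0.09
(F & ~B) & (F & ~F) = min(a, b) on (0.65, 0.09) = 0.09

0.09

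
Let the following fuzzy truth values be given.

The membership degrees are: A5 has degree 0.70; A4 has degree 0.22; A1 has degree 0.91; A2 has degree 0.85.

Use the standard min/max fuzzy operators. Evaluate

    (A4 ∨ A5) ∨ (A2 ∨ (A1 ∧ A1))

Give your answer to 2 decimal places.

0.91

A4 ∨ A5 = max(a, b) on (0.22, 0.70) = 0.70
A1 ∧ A1 = min(a, b) on (0.91, 0.91) = 0.91
A2 ∨ (A1 ∧ A1) = max(a, b) on (0.85, 0.91) = 0.91
(A4 ∨ A5) ∨ (A2 ∨ (A1 ∧ A1)) = max(a, b) on (0.70, 0.91) = 0.91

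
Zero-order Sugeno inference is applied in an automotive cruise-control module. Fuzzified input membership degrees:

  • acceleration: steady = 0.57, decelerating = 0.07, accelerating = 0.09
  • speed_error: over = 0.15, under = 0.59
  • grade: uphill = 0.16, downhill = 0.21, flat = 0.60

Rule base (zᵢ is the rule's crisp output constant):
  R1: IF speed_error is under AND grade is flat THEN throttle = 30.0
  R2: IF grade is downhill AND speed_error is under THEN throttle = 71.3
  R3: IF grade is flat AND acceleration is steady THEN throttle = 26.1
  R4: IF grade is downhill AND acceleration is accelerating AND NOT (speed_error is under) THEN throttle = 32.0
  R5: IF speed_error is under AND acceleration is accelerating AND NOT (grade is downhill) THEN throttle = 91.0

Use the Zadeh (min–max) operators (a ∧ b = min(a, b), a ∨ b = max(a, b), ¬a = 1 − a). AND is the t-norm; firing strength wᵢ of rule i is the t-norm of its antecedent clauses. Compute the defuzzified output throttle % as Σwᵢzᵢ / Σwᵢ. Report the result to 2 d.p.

R1 (z=30.0): under=0.59, flat=0.60; AND[min(a, b)] → w = 0.59
R2 (z=71.3): downhill=0.21, under=0.59; AND[min(a, b)] → w = 0.21
R3 (z=26.1): flat=0.60, steady=0.57; AND[min(a, b)] → w = 0.57
R4 (z=32.0): downhill=0.21, accelerating=0.09, ¬under=1−0.59=0.41; AND[min(a, b)] → w = 0.09
R5 (z=91.0): under=0.59, accelerating=0.09, ¬downhill=1−0.21=0.79; AND[min(a, b)] → w = 0.09
Weighted average = (0.59·30.0 + 0.21·71.3 + 0.57·26.1 + 0.09·32.0 + 0.09·91.0) / (0.59 + 0.21 + 0.57 + 0.09 + 0.09)
  = 58.6200 / 1.5500 = 37.82

37.82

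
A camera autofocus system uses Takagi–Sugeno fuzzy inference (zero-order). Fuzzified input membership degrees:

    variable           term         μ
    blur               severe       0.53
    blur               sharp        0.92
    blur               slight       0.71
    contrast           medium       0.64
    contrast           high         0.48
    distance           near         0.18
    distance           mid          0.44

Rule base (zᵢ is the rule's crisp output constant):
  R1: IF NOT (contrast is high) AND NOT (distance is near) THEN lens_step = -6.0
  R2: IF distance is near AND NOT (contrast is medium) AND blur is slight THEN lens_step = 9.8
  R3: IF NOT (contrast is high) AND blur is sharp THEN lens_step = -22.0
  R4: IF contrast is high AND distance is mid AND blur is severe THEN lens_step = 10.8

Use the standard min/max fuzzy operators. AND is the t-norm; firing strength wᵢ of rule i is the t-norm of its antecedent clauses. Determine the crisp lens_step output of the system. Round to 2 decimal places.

R1 (z=-6.0): ¬high=1−0.48=0.52, ¬near=1−0.18=0.82; AND[min(a, b)] → w = 0.52
R2 (z=9.8): near=0.18, ¬medium=1−0.64=0.36, slight=0.71; AND[min(a, b)] → w = 0.18
R3 (z=-22.0): ¬high=1−0.48=0.52, sharp=0.92; AND[min(a, b)] → w = 0.52
R4 (z=10.8): high=0.48, mid=0.44, severe=0.53; AND[min(a, b)] → w = 0.44
Weighted average = (0.52·-6.0 + 0.18·9.8 + 0.52·-22.0 + 0.44·10.8) / (0.52 + 0.18 + 0.52 + 0.44)
  = -8.0440 / 1.6600 = -4.85

-4.85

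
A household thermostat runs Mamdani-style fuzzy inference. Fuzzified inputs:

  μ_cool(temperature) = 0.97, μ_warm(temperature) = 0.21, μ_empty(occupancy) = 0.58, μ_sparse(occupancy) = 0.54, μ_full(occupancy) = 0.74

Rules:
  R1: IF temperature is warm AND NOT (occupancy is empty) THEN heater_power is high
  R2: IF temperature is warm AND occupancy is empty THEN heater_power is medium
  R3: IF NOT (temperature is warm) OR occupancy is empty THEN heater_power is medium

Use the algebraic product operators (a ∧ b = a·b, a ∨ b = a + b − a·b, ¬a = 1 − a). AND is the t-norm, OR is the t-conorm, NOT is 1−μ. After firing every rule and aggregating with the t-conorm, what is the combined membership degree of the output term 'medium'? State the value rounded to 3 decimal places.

0.923

R1: warm=0.21, ¬empty=1−0.58=0.42; AND[a·b] → w = 0.0882
R2: warm=0.21, empty=0.58; AND[a·b] → w = 0.1218
R3: ¬warm=1−0.21=0.79, empty=0.58; OR[a + b − a·b] → w = 0.9118
Rules with consequent 'medium': {R2, R3} → strengths 0.1218, 0.9118
Aggregate via t-conorm [a + b − a·b]: 0.9225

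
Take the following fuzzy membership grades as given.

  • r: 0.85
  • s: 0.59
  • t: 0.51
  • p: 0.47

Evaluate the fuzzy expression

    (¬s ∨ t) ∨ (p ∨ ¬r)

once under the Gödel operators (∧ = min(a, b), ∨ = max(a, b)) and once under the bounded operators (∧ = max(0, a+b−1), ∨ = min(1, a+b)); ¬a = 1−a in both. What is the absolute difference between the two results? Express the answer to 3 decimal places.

0.490

Under Gödel:
  ¬s = 1 − 0.59 = 0.41
  ¬s ∨ t = max(a, b) on (0.41, 0.51) = 0.51
  ¬r = 1 − 0.85 = 0.15
  p ∨ ¬r = max(a, b) on (0.47, 0.15) = 0.47
  (¬s ∨ t) ∨ (p ∨ ¬r) = max(a, b) on (0.51, 0.47) = 0.51
  → value = 0.5100
Under bounded:
  ¬s = 1 − 0.59 = 0.41
  ¬s ∨ t = min(1, a+b) on (0.41, 0.51) = 0.92
  ¬r = 1 − 0.85 = 0.15
  p ∨ ¬r = min(1, a+b) on (0.47, 0.15) = 0.62
  (¬s ∨ t) ∨ (p ∨ ¬r) = min(1, a+b) on (0.92, 0.62) = 1.00
  → value = 1.0000
|0.5100 − 1.0000| = 0.490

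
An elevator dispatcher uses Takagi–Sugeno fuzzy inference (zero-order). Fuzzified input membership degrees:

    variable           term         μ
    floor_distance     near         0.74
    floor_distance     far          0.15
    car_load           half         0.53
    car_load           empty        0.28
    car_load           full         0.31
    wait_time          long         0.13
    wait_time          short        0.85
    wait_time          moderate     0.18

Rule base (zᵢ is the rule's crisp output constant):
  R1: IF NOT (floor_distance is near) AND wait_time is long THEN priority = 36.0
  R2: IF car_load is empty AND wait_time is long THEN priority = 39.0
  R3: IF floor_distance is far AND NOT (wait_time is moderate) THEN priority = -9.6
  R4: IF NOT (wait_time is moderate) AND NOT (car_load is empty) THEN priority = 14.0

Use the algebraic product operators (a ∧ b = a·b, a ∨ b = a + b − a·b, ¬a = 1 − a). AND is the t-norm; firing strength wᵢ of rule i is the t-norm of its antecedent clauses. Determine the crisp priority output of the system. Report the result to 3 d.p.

12.406

R1 (z=36.0): ¬near=1−0.74=0.26, long=0.13; AND[a·b] → w = 0.0338
R2 (z=39.0): empty=0.28, long=0.13; AND[a·b] → w = 0.0364
R3 (z=-9.6): far=0.15, ¬moderate=1−0.18=0.82; AND[a·b] → w = 0.1230
R4 (z=14.0): ¬moderate=1−0.18=0.82, ¬empty=1−0.28=0.72; AND[a·b] → w = 0.5904
Weighted average = (0.0338·36.0 + 0.0364·39.0 + 0.1230·-9.6 + 0.5904·14.0) / (0.0338 + 0.0364 + 0.1230 + 0.5904)
  = 9.7212 / 0.7836 = 12.406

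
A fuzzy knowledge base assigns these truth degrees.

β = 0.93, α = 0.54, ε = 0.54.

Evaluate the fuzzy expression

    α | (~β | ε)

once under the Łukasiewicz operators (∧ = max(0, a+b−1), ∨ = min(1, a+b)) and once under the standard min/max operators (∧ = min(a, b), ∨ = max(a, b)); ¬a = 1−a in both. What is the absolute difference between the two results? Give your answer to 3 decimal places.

0.460

Under Łukasiewicz:
  ~β = 1 − 0.93 = 0.07
  ~β | ε = min(1, a+b) on (0.07, 0.54) = 0.61
  α | (~β | ε) = min(1, a+b) on (0.54, 0.61) = 1.00
  → value = 1.0000
Under standard min/max:
  ~β = 1 − 0.93 = 0.07
  ~β | ε = max(a, b) on (0.07, 0.54) = 0.54
  α | (~β | ε) = max(a, b) on (0.54, 0.54) = 0.54
  → value = 0.5400
|1.0000 − 0.5400| = 0.460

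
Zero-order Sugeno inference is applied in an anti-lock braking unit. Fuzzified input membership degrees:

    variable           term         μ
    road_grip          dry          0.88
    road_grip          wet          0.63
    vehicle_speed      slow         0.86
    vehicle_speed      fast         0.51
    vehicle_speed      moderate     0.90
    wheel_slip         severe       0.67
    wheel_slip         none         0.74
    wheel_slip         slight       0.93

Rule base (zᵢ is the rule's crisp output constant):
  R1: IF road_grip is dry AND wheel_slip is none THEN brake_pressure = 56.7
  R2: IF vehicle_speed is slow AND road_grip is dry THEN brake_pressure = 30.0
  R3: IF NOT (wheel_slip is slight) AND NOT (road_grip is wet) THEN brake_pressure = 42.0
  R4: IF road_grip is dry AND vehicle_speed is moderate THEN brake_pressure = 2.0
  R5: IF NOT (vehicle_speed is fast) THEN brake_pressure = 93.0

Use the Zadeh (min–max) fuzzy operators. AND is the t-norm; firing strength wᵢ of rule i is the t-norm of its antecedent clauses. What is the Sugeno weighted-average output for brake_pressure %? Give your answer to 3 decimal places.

R1 (z=56.7): dry=0.88, none=0.74; AND[min(a, b)] → w = 0.74
R2 (z=30.0): slow=0.86, dry=0.88; AND[min(a, b)] → w = 0.86
R3 (z=42.0): ¬slight=1−0.93=0.07, ¬wet=1−0.63=0.37; AND[min(a, b)] → w = 0.07
R4 (z=2.0): dry=0.88, moderate=0.90; AND[min(a, b)] → w = 0.88
R5 (z=93.0): ¬fast=1−0.51=0.49 → w = 0.49
Weighted average = (0.74·56.7 + 0.86·30.0 + 0.07·42.0 + 0.88·2.0 + 0.49·93.0) / (0.74 + 0.86 + 0.07 + 0.88 + 0.49)
  = 118.0280 / 3.0400 = 38.825

38.825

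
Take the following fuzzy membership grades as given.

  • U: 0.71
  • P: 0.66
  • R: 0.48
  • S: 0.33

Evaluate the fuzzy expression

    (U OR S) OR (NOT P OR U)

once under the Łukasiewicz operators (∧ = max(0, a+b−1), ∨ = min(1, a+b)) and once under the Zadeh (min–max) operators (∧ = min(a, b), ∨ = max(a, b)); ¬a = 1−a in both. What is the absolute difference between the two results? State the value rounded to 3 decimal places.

0.290

Under Łukasiewicz:
  U OR S = min(1, a+b) on (0.71, 0.33) = 1.00
  NOT P = 1 − 0.66 = 0.34
  NOT P OR U = min(1, a+b) on (0.34, 0.71) = 1.00
  (U OR S) OR (NOT P OR U) = min(1, a+b) on (1.00, 1.00) = 1.00
  → value = 1.0000
Under Zadeh (min–max):
  U OR S = max(a, b) on (0.71, 0.33) = 0.71
  NOT P = 1 − 0.66 = 0.34
  NOT P OR U = max(a, b) on (0.34, 0.71) = 0.71
  (U OR S) OR (NOT P OR U) = max(a, b) on (0.71, 0.71) = 0.71
  → value = 0.7100
|1.0000 − 0.7100| = 0.290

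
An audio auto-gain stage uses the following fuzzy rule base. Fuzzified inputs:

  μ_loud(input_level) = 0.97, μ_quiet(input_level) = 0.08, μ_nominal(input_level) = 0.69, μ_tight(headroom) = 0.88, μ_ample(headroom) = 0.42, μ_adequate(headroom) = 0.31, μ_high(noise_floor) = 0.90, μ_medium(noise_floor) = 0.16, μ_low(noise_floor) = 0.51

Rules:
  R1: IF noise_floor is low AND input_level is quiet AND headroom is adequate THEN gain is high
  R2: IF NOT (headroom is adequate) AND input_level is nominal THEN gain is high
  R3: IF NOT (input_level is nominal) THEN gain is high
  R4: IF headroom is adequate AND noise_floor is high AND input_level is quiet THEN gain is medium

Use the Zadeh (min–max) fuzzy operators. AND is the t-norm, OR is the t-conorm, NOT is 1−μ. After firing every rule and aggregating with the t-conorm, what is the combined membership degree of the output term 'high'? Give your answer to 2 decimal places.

0.69

R1: low=0.51, quiet=0.08, adequate=0.31; AND[min(a, b)] → w = 0.08
R2: ¬adequate=1−0.31=0.69, nominal=0.69; AND[min(a, b)] → w = 0.69
R3: ¬nominal=1−0.69=0.31 → w = 0.31
R4: adequate=0.31, high=0.90, quiet=0.08; AND[min(a, b)] → w = 0.08
Rules with consequent 'high': {R1, R2, R3} → strengths 0.08, 0.69, 0.31
Aggregate via t-conorm [max(a, b)]: 0.69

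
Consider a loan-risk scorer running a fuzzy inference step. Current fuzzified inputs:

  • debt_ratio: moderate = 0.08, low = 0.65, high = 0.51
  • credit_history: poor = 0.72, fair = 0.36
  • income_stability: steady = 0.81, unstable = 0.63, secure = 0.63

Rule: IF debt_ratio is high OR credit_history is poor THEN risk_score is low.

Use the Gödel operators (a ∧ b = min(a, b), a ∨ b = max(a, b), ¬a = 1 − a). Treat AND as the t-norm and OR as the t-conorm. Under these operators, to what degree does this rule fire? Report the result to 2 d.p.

firing strength: high=0.51, poor=0.72; OR[max(a, b)] → w = 0.72

0.72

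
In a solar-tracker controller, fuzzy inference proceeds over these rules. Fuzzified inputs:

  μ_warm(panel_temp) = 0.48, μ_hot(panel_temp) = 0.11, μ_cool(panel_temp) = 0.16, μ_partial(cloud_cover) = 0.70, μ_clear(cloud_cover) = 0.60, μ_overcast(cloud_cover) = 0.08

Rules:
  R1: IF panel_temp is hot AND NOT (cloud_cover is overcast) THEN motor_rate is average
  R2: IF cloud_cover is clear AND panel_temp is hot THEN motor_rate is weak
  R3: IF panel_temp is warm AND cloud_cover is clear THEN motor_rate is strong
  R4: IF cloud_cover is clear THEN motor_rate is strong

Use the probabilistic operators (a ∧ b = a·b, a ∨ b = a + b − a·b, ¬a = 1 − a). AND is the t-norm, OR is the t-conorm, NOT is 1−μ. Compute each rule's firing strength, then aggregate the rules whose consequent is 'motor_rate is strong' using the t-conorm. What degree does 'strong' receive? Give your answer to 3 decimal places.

R1: hot=0.11, ¬overcast=1−0.08=0.92; AND[a·b] → w = 0.1012
R2: clear=0.60, hot=0.11; AND[a·b] → w = 0.0660
R3: warm=0.48, clear=0.60; AND[a·b] → w = 0.2880
R4: clear=0.60 → w = 0.6000
Rules with consequent 'strong': {R3, R4} → strengths 0.2880, 0.6000
Aggregate via t-conorm [a + b − a·b]: 0.7152

0.715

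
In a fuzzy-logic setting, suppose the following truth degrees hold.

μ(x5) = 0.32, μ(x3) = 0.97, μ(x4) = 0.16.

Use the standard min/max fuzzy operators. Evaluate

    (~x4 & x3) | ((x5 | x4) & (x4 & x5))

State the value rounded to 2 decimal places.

~x4 = 1 − 0.16 = 0.84
~x4 & x3 = min(a, b) on (0.84, 0.97) = 0.84
x5 | x4 = max(a, b) on (0.32, 0.16) = 0.32
x4 & x5 = min(a, b) on (0.16, 0.32) = 0.16
(x5 | x4) & (x4 & x5) = min(a, b) on (0.32, 0.16) = 0.16
(~x4 & x3) | ((x5 | x4) & (x4 & x5)) = max(a, b) on (0.84, 0.16) = 0.84

0.84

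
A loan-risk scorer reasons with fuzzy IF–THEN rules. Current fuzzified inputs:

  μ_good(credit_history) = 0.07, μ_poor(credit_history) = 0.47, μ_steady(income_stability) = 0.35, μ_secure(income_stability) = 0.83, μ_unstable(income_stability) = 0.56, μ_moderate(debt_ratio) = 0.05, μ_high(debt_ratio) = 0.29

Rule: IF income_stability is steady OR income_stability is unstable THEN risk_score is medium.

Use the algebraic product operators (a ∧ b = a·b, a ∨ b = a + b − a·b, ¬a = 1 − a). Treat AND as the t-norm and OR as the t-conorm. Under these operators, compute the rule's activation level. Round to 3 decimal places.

0.714

firing strength: steady=0.35, unstable=0.56; OR[a + b − a·b] → w = 0.7140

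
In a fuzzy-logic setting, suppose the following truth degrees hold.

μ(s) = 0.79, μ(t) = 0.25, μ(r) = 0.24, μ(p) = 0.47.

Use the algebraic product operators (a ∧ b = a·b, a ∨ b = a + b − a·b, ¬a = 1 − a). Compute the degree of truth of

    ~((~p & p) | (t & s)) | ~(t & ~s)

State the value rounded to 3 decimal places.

0.979

~p = 1 − 0.4700 = 0.5300
~p & p = a·b on (0.5300, 0.4700) = 0.2491
t & s = a·b on (0.2500, 0.7900) = 0.1975
(~p & p) | (t & s) = a + b − a·b on (0.2491, 0.1975) = 0.3974
~((~p & p) | (t & s)) = 1 − 0.3974 = 0.6026
~s = 1 − 0.7900 = 0.2100
t & ~s = a·b on (0.2500, 0.2100) = 0.0525
~(t & ~s) = 1 − 0.0525 = 0.9475
~((~p & p) | (t & s)) | ~(t & ~s) = a + b − a·b on (0.6026, 0.9475) = 0.9791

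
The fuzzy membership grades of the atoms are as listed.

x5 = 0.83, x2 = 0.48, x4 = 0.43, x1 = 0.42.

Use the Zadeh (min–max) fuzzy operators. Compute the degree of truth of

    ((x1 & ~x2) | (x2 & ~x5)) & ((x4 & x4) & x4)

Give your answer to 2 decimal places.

~x2 = 1 − 0.48 = 0.52
x1 & ~x2 = min(a, b) on (0.42, 0.52) = 0.42
~x5 = 1 − 0.83 = 0.17
x2 & ~x5 = min(a, b) on (0.48, 0.17) = 0.17
(x1 & ~x2) | (x2 & ~x5) = max(a, b) on (0.42, 0.17) = 0.42
x4 & x4 = min(a, b) on (0.43, 0.43) = 0.43
(x4 & x4) & x4 = min(a, b) on (0.43, 0.43) = 0.43
((x1 & ~x2) | (x2 & ~x5)) & ((x4 & x4) & x4) = min(a, b) on (0.42, 0.43) = 0.42

0.42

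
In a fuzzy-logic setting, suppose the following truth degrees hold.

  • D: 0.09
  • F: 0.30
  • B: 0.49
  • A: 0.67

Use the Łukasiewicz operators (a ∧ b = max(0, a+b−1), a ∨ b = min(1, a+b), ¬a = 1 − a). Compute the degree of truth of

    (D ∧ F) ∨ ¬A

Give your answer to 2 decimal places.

0.33

D ∧ F = max(0, a+b−1) on (0.09, 0.30) = 0.00
¬A = 1 − 0.67 = 0.33
(D ∧ F) ∨ ¬A = min(1, a+b) on (0.00, 0.33) = 0.33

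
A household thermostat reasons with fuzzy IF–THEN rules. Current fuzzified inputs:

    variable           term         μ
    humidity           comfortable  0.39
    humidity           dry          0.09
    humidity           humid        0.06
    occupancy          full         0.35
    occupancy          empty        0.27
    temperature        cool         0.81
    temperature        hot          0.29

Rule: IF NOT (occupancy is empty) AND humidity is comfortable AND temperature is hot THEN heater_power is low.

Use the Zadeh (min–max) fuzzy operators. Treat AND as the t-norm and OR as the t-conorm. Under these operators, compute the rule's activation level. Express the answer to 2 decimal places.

firing strength: ¬empty=1−0.27=0.73, comfortable=0.39, hot=0.29; AND[min(a, b)] → w = 0.29

0.29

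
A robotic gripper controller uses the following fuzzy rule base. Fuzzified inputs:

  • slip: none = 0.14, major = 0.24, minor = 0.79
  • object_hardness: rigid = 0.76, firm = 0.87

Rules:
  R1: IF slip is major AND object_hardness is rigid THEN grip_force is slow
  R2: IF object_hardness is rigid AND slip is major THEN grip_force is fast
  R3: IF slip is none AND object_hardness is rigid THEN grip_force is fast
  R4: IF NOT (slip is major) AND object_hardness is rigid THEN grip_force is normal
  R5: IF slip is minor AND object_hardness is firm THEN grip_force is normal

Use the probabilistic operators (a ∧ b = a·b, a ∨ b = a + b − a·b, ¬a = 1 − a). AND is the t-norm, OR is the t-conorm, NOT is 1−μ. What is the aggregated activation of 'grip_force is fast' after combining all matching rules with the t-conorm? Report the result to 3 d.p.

0.269

R1: major=0.24, rigid=0.76; AND[a·b] → w = 0.1824
R2: rigid=0.76, major=0.24; AND[a·b] → w = 0.1824
R3: none=0.14, rigid=0.76; AND[a·b] → w = 0.1064
R4: ¬major=1−0.24=0.76, rigid=0.76; AND[a·b] → w = 0.5776
R5: minor=0.79, firm=0.87; AND[a·b] → w = 0.6873
Rules with consequent 'fast': {R2, R3} → strengths 0.1824, 0.1064
Aggregate via t-conorm [a + b − a·b]: 0.2694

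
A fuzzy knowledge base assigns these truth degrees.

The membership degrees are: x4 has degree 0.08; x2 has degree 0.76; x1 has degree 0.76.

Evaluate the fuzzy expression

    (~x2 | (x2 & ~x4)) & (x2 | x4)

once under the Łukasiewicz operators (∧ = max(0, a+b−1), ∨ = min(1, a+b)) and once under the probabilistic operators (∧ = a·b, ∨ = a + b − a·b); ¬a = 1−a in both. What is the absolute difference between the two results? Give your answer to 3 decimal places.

Under Łukasiewicz:
  ~x2 = 1 − 0.76 = 0.24
  ~x4 = 1 − 0.08 = 0.92
  x2 & ~x4 = max(0, a+b−1) on (0.76, 0.92) = 0.68
  ~x2 | (x2 & ~x4) = min(1, a+b) on (0.24, 0.68) = 0.92
  x2 | x4 = min(1, a+b) on (0.76, 0.08) = 0.84
  (~x2 | (x2 & ~x4)) & (x2 | x4) = max(0, a+b−1) on (0.92, 0.84) = 0.76
  → value = 0.7600
Under probabilistic:
  ~x2 = 1 − 0.7600 = 0.2400
  ~x4 = 1 − 0.0800 = 0.9200
  x2 & ~x4 = a·b on (0.7600, 0.9200) = 0.6992
  ~x2 | (x2 & ~x4) = a + b − a·b on (0.2400, 0.6992) = 0.7714
  x2 | x4 = a + b − a·b on (0.7600, 0.0800) = 0.7792
  (~x2 | (x2 & ~x4)) & (x2 | x4) = a·b on (0.7714, 0.7792) = 0.6011
  → value = 0.6011
|0.7600 − 0.6011| = 0.159

0.159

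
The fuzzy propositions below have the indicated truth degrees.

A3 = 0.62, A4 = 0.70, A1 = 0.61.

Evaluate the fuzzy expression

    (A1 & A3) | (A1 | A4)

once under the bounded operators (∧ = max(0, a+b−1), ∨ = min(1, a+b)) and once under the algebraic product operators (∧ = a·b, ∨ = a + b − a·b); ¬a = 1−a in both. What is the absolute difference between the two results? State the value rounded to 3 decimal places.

Under bounded:
  A1 & A3 = max(0, a+b−1) on (0.61, 0.62) = 0.23
  A1 | A4 = min(1, a+b) on (0.61, 0.70) = 1.00
  (A1 & A3) | (A1 | A4) = min(1, a+b) on (0.23, 1.00) = 1.00
  → value = 1.0000
Under algebraic product:
  A1 & A3 = a·b on (0.6100, 0.6200) = 0.3782
  A1 | A4 = a + b − a·b on (0.6100, 0.7000) = 0.8830
  (A1 & A3) | (A1 | A4) = a + b − a·b on (0.3782, 0.8830) = 0.9272
  → value = 0.9272
|1.0000 − 0.9272| = 0.073

0.073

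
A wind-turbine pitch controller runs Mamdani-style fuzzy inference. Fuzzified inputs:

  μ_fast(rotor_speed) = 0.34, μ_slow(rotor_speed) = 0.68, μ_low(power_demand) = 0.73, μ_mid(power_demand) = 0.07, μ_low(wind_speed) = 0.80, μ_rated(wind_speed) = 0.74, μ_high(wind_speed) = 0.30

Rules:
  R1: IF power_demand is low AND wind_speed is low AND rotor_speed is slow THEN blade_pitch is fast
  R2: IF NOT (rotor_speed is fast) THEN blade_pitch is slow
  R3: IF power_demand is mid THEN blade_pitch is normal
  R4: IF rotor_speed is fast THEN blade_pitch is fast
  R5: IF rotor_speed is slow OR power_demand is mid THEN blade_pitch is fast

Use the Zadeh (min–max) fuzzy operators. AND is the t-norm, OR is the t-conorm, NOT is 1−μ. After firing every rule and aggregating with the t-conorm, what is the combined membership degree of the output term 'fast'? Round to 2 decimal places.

0.68

R1: low=0.73, low=0.80, slow=0.68; AND[min(a, b)] → w = 0.68
R2: ¬fast=1−0.34=0.66 → w = 0.66
R3: mid=0.07 → w = 0.07
R4: fast=0.34 → w = 0.34
R5: slow=0.68, mid=0.07; OR[max(a, b)] → w = 0.68
Rules with consequent 'fast': {R1, R4, R5} → strengths 0.68, 0.34, 0.68
Aggregate via t-conorm [max(a, b)]: 0.68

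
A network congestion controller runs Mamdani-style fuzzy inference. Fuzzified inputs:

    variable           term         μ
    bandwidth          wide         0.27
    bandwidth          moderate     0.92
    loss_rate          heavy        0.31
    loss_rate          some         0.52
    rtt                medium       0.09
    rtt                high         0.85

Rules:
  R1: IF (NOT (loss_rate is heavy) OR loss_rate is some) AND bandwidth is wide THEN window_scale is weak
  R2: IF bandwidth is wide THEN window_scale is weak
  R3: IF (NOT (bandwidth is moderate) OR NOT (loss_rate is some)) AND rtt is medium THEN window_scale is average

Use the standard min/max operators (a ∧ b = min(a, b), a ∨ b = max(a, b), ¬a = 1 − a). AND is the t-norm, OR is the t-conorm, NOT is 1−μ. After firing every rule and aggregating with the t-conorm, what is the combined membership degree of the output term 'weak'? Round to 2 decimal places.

R1: (¬heavy=1−0.31=0.69 OR some=0.52) = 0.69; AND[min(a, b)] with wide=0.27 → w = 0.27
R2: wide=0.27 → w = 0.27
R3: (¬moderate=1−0.92=0.08 OR ¬some=1−0.52=0.48) = 0.48; AND[min(a, b)] with medium=0.09 → w = 0.09
Rules with consequent 'weak': {R1, R2} → strengths 0.27, 0.27
Aggregate via t-conorm [max(a, b)]: 0.27

0.27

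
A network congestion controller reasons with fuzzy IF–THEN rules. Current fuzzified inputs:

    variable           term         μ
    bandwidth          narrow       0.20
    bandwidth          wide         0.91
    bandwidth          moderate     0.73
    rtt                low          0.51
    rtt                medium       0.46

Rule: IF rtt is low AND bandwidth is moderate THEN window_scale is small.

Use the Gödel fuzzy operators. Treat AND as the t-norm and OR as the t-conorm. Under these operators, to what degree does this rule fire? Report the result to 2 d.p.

firing strength: low=0.51, moderate=0.73; AND[min(a, b)] → w = 0.51

0.51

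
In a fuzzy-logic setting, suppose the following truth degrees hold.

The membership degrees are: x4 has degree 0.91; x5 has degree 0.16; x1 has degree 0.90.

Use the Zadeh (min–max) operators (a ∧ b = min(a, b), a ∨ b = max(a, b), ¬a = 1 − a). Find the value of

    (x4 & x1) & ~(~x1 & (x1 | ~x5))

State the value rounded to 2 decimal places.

x4 & x1 = min(a, b) on (0.91, 0.90) = 0.90
~x1 = 1 − 0.90 = 0.10
~x5 = 1 − 0.16 = 0.84
x1 | ~x5 = max(a, b) on (0.90, 0.84) = 0.90
~x1 & (x1 | ~x5) = min(a, b) on (0.10, 0.90) = 0.10
~(~x1 & (x1 | ~x5)) = 1 − 0.10 = 0.90
(x4 & x1) & ~(~x1 & (x1 | ~x5)) = min(a, b) on (0.90, 0.90) = 0.90

0.90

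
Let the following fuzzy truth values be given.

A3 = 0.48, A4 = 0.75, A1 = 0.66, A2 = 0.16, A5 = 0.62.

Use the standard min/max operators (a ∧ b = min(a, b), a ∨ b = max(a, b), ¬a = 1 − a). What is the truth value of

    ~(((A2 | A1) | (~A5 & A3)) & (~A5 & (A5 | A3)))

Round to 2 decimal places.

0.62

A2 | A1 = max(a, b) on (0.16, 0.66) = 0.66
~A5 = 1 − 0.62 = 0.38
~A5 & A3 = min(a, b) on (0.38, 0.48) = 0.38
(A2 | A1) | (~A5 & A3) = max(a, b) on (0.66, 0.38) = 0.66
~A5 = 1 − 0.62 = 0.38
A5 | A3 = max(a, b) on (0.62, 0.48) = 0.62
~A5 & (A5 | A3) = min(a, b) on (0.38, 0.62) = 0.38
((A2 | A1) | (~A5 & A3)) & (~A5 & (A5 | A3)) = min(a, b) on (0.66, 0.38) = 0.38
~(((A2 | A1) | (~A5 & A3)) & (~A5 & (A5 | A3))) = 1 − 0.38 = 0.62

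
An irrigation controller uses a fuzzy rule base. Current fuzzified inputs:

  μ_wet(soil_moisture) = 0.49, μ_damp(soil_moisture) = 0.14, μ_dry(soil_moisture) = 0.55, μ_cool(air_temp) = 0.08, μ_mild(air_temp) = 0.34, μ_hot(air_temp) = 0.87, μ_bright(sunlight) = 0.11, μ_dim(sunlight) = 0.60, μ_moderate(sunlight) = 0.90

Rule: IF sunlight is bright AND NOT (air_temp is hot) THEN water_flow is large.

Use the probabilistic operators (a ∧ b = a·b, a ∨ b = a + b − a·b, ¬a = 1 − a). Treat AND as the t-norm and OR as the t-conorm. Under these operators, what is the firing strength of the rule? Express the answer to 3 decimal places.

0.014

firing strength: bright=0.11, ¬hot=1−0.87=0.13; AND[a·b] → w = 0.0143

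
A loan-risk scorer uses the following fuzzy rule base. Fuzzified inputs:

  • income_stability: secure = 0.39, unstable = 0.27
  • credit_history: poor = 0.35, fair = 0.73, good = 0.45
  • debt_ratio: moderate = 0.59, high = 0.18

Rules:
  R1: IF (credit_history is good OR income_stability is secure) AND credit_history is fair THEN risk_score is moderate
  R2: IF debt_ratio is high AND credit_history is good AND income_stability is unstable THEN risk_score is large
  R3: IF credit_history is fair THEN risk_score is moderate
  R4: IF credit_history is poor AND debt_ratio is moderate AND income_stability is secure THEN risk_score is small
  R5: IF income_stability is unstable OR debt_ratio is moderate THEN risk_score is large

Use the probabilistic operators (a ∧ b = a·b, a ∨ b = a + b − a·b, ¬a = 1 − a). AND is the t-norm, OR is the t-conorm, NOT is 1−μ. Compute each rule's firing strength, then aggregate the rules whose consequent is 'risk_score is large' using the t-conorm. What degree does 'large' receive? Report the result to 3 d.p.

R1: (good=0.45 OR secure=0.39) = 0.6645; AND[a·b] with fair=0.73 → w = 0.4851
R2: high=0.18, good=0.45, unstable=0.27; AND[a·b] → w = 0.0219
R3: fair=0.73 → w = 0.7300
R4: poor=0.35, moderate=0.59, secure=0.39; AND[a·b] → w = 0.0805
R5: unstable=0.27, moderate=0.59; OR[a + b − a·b] → w = 0.7007
Rules with consequent 'large': {R2, R5} → strengths 0.0219, 0.7007
Aggregate via t-conorm [a + b − a·b]: 0.7072

0.707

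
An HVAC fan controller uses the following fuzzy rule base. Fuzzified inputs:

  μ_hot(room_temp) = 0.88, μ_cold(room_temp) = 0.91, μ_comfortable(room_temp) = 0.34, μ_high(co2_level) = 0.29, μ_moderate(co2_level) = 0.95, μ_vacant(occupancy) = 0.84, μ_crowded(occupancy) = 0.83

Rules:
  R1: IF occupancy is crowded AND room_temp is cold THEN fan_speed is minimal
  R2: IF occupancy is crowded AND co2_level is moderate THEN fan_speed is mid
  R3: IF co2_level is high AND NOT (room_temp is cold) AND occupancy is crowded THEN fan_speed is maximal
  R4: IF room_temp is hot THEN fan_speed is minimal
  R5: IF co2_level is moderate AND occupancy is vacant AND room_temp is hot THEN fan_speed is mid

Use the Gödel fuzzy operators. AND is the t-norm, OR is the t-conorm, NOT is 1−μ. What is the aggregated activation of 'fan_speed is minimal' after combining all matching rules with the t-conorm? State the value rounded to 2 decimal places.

0.88

R1: crowded=0.83, cold=0.91; AND[min(a, b)] → w = 0.83
R2: crowded=0.83, moderate=0.95; AND[min(a, b)] → w = 0.83
R3: high=0.29, ¬cold=1−0.91=0.09, crowded=0.83; AND[min(a, b)] → w = 0.09
R4: hot=0.88 → w = 0.88
R5: moderate=0.95, vacant=0.84, hot=0.88; AND[min(a, b)] → w = 0.84
Rules with consequent 'minimal': {R1, R4} → strengths 0.83, 0.88
Aggregate via t-conorm [max(a, b)]: 0.88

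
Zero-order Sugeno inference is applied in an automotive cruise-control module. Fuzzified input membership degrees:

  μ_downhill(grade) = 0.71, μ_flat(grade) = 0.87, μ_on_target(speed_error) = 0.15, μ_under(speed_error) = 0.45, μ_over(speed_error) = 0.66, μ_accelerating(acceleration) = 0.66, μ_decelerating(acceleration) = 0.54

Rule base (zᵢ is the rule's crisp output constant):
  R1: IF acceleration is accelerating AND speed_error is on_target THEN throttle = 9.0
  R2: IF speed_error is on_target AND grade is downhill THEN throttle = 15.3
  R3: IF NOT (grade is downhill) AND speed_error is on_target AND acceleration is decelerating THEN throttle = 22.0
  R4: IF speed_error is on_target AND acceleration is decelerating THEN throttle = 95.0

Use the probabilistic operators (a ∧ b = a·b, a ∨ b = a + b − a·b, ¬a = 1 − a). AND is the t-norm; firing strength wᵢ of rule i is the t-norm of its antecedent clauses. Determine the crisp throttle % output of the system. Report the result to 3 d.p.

R1 (z=9.0): accelerating=0.66, on_target=0.15; AND[a·b] → w = 0.0990
R2 (z=15.3): on_target=0.15, downhill=0.71; AND[a·b] → w = 0.1065
R3 (z=22.0): ¬downhill=1−0.71=0.29, on_target=0.15, decelerating=0.54; AND[a·b] → w = 0.0235
R4 (z=95.0): on_target=0.15, decelerating=0.54; AND[a·b] → w = 0.0810
Weighted average = (0.0990·9.0 + 0.1065·15.3 + 0.0235·22.0 + 0.0810·95.0) / (0.0990 + 0.1065 + 0.0235 + 0.0810)
  = 10.7322 / 0.3100 = 34.621

34.621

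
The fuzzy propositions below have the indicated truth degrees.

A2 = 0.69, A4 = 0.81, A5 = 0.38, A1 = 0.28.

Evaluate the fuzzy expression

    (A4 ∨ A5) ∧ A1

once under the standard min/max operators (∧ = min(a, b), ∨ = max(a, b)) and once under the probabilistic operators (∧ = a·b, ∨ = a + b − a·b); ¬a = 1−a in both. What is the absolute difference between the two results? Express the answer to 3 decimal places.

0.033

Under standard min/max:
  A4 ∨ A5 = max(a, b) on (0.81, 0.38) = 0.81
  (A4 ∨ A5) ∧ A1 = min(a, b) on (0.81, 0.28) = 0.28
  → value = 0.2800
Under probabilistic:
  A4 ∨ A5 = a + b − a·b on (0.8100, 0.3800) = 0.8822
  (A4 ∨ A5) ∧ A1 = a·b on (0.8822, 0.2800) = 0.2470
  → value = 0.2470
|0.2800 − 0.2470| = 0.033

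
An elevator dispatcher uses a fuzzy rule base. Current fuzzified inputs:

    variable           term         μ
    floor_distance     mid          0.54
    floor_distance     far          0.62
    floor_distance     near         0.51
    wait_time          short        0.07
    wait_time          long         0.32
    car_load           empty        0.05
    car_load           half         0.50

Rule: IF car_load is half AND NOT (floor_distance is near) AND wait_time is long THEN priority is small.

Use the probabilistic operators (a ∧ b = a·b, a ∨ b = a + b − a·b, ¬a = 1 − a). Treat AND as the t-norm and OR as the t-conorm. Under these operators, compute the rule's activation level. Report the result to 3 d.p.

firing strength: half=0.50, ¬near=1−0.51=0.49, long=0.32; AND[a·b] → w = 0.0784

0.078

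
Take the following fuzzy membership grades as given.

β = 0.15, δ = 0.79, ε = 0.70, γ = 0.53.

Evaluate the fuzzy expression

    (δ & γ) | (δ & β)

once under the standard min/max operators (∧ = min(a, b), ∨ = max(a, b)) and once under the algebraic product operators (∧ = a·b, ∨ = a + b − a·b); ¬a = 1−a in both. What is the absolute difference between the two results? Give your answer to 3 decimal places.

0.042

Under standard min/max:
  δ & γ = min(a, b) on (0.79, 0.53) = 0.53
  δ & β = min(a, b) on (0.79, 0.15) = 0.15
  (δ & γ) | (δ & β) = max(a, b) on (0.53, 0.15) = 0.53
  → value = 0.5300
Under algebraic product:
  δ & γ = a·b on (0.7900, 0.5300) = 0.4187
  δ & β = a·b on (0.7900, 0.1500) = 0.1185
  (δ & γ) | (δ & β) = a + b − a·b on (0.4187, 0.1185) = 0.4876
  → value = 0.4876
|0.5300 − 0.4876| = 0.042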